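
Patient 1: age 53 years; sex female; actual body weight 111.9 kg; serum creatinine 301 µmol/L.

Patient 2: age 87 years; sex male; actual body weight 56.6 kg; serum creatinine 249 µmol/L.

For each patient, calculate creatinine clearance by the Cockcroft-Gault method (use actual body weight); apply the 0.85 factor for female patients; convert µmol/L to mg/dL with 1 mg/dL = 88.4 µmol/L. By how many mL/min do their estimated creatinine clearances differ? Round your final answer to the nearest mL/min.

19 mL/min

Patient 1: SCr = 301 / 88.4 = 3.405 mg/dL
Patient 1: CrCl = (140 − 53) × 111.9 / (72 × 3.405) × 0.85 = 9735.3 / 245.16 × 0.85 ≈ 33.8 mL/min
Patient 2: SCr = 249 / 88.4 = 2.817 mg/dL
Patient 2: CrCl = (140 − 87) × 56.6 / (72 × 2.817) = 2999.8 / 202.82 ≈ 14.8 mL/min
|33.8 − 14.8| = 19.0 mL/min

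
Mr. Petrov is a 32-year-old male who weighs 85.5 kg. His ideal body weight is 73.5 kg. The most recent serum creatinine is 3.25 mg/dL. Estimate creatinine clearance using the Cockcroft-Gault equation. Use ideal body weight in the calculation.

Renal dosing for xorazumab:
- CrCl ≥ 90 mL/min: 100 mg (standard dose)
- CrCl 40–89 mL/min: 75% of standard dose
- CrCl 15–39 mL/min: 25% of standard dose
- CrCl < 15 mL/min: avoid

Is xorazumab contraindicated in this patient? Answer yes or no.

no

CrCl = (140 − 32) × 73.5 / (72 × 3.25) = 7938.0 / 234.00 ≈ 33.9 mL/min
CrCl ≈ 34 mL/min, which is ≥ 15 mL/min.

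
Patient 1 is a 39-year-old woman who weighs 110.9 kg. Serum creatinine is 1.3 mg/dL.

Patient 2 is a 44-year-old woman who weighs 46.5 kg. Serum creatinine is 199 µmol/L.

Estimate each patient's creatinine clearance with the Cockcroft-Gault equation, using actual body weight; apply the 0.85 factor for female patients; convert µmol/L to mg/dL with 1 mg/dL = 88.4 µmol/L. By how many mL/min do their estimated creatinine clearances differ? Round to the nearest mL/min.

Patient 1: CrCl = (140 − 39) × 110.9 / (72 × 1.3) × 0.85 = 11200.9 / 93.60 × 0.85 ≈ 101.7 mL/min
Patient 2: SCr = 199 / 88.4 = 2.251 mg/dL
Patient 2: CrCl = (140 − 44) × 46.5 / (72 × 2.251) × 0.85 = 4464.0 / 162.07 × 0.85 ≈ 23.4 mL/min
|101.7 − 23.4| = 78.3 mL/min

78 mL/min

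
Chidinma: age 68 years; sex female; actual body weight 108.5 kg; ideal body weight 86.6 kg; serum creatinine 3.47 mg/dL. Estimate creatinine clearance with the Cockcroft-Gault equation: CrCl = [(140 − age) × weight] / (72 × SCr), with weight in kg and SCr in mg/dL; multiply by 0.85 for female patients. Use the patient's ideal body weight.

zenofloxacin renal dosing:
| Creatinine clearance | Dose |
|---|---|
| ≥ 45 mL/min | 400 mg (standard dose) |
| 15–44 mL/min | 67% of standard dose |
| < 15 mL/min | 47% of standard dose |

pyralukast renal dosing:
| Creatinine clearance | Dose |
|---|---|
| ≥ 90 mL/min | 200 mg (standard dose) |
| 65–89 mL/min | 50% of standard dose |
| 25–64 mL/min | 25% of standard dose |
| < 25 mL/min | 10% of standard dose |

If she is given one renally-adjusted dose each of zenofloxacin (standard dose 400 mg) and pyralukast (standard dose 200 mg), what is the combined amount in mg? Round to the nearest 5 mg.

290 mg

CrCl = (140 − 68) × 86.6 / (72 × 3.47) × 0.85 = 6235.2 / 249.84 × 0.85 ≈ 21.2 mL/min
CrCl ≈ 21 mL/min.
zenofloxacin: 15–44 mL/min → 67% of 400 mg = 268 mg.
pyralukast: < 25 mL/min → 10% of 200 mg = 20 mg.
Total = 268 + 20 = 288 mg.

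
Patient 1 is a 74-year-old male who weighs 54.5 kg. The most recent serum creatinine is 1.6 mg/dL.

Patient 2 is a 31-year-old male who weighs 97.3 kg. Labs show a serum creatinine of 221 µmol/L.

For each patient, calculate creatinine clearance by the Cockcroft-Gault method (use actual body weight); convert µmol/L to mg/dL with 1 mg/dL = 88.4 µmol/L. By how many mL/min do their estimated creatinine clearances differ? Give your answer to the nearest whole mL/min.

28 mL/min

Patient 1: CrCl = (140 − 74) × 54.5 / (72 × 1.6) = 3597.0 / 115.20 ≈ 31.2 mL/min
Patient 2: SCr = 221 / 88.4 = 2.5 mg/dL
Patient 2: CrCl = (140 − 31) × 97.3 / (72 × 2.5) = 10605.7 / 180.00 ≈ 58.9 mL/min
|31.2 − 58.9| = 27.7 mL/min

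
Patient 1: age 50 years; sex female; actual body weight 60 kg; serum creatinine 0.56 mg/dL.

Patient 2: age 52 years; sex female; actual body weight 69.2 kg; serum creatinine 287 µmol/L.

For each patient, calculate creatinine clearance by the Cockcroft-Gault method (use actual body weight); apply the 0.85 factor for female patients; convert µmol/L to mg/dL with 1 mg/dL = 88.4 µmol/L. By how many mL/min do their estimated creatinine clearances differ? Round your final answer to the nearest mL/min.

Patient 1: CrCl = (140 − 50) × 60 / (72 × 0.56) × 0.85 = 5400.0 / 40.32 × 0.85 ≈ 113.8 mL/min
Patient 2: SCr = 287 / 88.4 = 3.247 mg/dL
Patient 2: CrCl = (140 − 52) × 69.2 / (72 × 3.247) × 0.85 = 6089.6 / 233.78 × 0.85 ≈ 22.1 mL/min
|113.8 − 22.1| = 91.7 mL/min

92 mL/min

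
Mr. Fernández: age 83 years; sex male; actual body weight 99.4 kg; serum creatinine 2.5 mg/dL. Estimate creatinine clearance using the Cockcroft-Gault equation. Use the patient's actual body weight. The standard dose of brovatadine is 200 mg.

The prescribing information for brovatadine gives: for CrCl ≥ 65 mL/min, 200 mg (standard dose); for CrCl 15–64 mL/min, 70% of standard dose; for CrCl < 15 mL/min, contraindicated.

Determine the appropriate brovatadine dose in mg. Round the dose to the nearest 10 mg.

140 mg

CrCl = (140 − 83) × 99.4 / (72 × 2.5) = 5665.8 / 180.00 ≈ 31.5 mL/min
CrCl ≈ 31 mL/min → bracket 15–64 mL/min.
70% of 200 mg = 140 mg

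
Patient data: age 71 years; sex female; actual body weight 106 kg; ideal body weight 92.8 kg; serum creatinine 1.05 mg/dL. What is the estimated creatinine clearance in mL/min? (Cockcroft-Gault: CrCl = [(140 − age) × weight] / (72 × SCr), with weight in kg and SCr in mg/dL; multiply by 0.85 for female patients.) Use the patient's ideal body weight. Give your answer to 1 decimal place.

CrCl = (140 − 71) × 92.8 / (72 × 1.05) × 0.85 = 6403.2 / 75.60 × 0.85 ≈ 72.0 mL/min

72.0 mL/min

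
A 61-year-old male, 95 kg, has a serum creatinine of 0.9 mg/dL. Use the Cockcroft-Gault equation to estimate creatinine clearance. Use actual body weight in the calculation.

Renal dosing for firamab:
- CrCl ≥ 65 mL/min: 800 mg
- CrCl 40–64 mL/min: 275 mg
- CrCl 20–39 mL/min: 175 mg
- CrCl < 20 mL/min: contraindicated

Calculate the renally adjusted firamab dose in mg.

CrCl = (140 − 61) × 95 / (72 × 0.9) = 7505.0 / 64.80 ≈ 115.8 mL/min
CrCl ≈ 116 mL/min → bracket ≥ 65 mL/min.
Dose for this bracket: 800 mg.

800 mg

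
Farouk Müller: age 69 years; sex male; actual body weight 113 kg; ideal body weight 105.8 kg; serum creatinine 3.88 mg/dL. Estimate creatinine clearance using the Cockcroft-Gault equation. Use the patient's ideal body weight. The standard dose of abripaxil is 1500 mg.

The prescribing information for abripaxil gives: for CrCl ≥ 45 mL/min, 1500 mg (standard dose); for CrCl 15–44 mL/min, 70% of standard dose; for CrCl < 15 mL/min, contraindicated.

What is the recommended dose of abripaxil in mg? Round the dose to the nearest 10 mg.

CrCl = (140 − 69) × 105.8 / (72 × 3.88) = 7511.8 / 279.36 ≈ 26.9 mL/min
CrCl ≈ 27 mL/min → bracket 15–44 mL/min.
70% of 1500 mg = 1050 mg

1050 mg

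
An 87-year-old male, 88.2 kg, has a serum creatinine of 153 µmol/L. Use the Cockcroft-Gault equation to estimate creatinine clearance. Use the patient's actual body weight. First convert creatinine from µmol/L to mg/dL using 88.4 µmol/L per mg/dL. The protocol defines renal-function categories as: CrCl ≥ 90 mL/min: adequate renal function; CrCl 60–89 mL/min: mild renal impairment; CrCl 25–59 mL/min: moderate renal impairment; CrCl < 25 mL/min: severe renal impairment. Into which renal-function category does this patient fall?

moderate renal impairment

SCr = 153 / 88.4 = 1.731 mg/dL
CrCl = (140 − 87) × 88.2 / (72 × 1.731) = 4674.6 / 124.63 ≈ 37.5 mL/min
38 mL/min falls in the 'moderate renal impairment' range.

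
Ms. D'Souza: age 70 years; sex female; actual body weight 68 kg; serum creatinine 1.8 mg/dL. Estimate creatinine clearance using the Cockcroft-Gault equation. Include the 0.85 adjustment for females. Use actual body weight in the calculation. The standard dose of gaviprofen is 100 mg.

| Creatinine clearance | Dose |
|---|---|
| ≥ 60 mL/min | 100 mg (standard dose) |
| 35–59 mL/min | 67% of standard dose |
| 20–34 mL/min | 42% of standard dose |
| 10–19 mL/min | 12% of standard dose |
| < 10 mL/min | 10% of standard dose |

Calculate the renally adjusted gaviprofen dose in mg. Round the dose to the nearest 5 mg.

40 mg

CrCl = (140 − 70) × 68 / (72 × 1.8) × 0.85 = 4760.0 / 129.60 × 0.85 ≈ 31.2 mL/min
CrCl ≈ 31 mL/min → bracket 20–34 mL/min.
42% of 100 mg = 42 mg → 40 mg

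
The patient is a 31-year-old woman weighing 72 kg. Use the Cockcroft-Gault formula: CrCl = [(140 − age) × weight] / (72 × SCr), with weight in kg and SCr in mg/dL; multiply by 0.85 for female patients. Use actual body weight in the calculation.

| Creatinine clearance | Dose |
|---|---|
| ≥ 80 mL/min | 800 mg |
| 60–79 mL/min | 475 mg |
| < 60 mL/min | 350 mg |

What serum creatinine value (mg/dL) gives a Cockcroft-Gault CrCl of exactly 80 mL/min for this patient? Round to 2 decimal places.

1.16 mg/dL

Standard dose requires CrCl ≥ 80 mL/min.
Set (140 − 31) × 72 × 0.85 / (72 × SCr) = 80
SCr = (140 − 31) × 72 × 0.85 / (72 × 80) = 1.158 mg/dL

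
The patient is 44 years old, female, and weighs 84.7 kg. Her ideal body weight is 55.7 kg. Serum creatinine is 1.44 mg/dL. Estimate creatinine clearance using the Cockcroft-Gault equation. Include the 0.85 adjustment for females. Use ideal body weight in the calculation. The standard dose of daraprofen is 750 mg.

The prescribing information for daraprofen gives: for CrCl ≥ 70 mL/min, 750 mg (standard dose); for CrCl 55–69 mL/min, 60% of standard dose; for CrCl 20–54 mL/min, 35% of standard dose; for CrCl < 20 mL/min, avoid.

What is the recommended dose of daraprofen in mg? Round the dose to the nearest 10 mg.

260 mg

CrCl = (140 − 44) × 55.7 / (72 × 1.44) × 0.85 = 5347.2 / 103.68 × 0.85 ≈ 43.8 mL/min
CrCl ≈ 44 mL/min → bracket 20–54 mL/min.
35% of 750 mg = 262.5 mg → 260 mg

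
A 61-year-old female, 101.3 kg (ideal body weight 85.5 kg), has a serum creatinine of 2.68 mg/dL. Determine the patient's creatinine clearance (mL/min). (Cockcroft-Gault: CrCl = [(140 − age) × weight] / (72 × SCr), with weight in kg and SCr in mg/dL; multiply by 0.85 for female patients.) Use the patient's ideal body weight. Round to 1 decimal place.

CrCl = (140 − 61) × 85.5 / (72 × 2.68) × 0.85 = 6754.5 / 192.96 × 0.85 ≈ 29.8 mL/min

29.8 mL/min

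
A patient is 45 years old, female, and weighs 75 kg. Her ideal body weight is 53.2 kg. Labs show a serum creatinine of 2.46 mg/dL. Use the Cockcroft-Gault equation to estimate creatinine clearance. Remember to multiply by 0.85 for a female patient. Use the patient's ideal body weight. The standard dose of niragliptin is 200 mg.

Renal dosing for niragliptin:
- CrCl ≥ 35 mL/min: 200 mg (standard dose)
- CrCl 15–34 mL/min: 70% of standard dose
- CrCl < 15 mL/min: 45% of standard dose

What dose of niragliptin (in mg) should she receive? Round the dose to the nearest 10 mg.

140 mg

CrCl = (140 − 45) × 53.2 / (72 × 2.46) × 0.85 = 5054.0 / 177.12 × 0.85 ≈ 24.3 mL/min
CrCl ≈ 24 mL/min → bracket 15–34 mL/min.
70% of 200 mg = 140 mg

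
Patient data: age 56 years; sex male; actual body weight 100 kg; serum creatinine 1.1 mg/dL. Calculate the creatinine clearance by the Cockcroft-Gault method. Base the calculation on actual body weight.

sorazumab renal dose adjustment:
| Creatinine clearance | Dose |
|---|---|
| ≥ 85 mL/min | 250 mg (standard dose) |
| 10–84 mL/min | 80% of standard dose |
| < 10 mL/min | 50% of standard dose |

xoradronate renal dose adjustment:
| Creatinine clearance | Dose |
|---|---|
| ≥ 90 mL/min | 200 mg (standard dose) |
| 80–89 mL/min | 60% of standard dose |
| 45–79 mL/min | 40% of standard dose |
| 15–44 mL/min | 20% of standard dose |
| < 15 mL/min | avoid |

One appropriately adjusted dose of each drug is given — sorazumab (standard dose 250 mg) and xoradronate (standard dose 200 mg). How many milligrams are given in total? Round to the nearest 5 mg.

CrCl = (140 − 56) × 100 / (72 × 1.1) = 8400.0 / 79.20 ≈ 106.1 mL/min
CrCl ≈ 106 mL/min.
sorazumab: ≥ 85 mL/min → 100% of 250 mg = 250 mg.
xoradronate: ≥ 90 mL/min → 100% of 200 mg = 200 mg.
Total = 250 + 200 = 450 mg.

450 mg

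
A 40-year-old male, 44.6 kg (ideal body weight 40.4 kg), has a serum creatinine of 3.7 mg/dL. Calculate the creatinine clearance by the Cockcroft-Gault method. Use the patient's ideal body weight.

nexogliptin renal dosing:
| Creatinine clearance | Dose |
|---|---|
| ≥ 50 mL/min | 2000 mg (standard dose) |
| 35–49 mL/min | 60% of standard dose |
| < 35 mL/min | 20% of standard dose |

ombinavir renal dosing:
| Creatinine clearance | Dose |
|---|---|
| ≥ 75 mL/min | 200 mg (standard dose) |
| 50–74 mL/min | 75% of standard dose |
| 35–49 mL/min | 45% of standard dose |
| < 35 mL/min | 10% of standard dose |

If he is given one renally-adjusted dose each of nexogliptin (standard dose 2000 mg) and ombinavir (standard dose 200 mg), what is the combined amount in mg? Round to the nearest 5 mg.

CrCl = (140 − 40) × 40.4 / (72 × 3.7) = 4040.0 / 266.40 ≈ 15.2 mL/min
CrCl ≈ 15 mL/min.
nexogliptin: < 35 mL/min → 20% of 2000 mg = 400 mg.
ombinavir: < 35 mL/min → 10% of 200 mg = 20 mg.
Total = 400 + 20 = 420 mg.

420 mg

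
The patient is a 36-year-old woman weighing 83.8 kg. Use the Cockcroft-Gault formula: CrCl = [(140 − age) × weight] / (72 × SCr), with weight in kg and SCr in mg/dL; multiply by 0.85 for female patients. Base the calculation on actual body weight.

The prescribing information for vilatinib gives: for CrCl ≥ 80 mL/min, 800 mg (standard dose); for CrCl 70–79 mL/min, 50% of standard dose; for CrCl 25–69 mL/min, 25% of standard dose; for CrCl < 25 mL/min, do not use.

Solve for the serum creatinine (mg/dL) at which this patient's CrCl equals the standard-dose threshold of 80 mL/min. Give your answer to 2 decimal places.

1.29 mg/dL

Standard dose requires CrCl ≥ 80 mL/min.
Set (140 − 36) × 83.8 × 0.85 / (72 × SCr) = 80
SCr = (140 − 36) × 83.8 × 0.85 / (72 × 80) = 1.286 mg/dL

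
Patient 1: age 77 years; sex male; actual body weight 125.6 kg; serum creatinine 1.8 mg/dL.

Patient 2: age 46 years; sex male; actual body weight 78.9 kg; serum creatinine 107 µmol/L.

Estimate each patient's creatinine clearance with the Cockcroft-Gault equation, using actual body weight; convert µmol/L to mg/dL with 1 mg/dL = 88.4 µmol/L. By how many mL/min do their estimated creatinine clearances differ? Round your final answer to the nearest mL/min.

24 mL/min

Patient 1: CrCl = (140 − 77) × 125.6 / (72 × 1.8) = 7912.8 / 129.60 ≈ 61.1 mL/min
Patient 2: SCr = 107 / 88.4 = 1.21 mg/dL
Patient 2: CrCl = (140 − 46) × 78.9 / (72 × 1.21) = 7416.6 / 87.12 ≈ 85.1 mL/min
|61.1 − 85.1| = 24.0 mL/min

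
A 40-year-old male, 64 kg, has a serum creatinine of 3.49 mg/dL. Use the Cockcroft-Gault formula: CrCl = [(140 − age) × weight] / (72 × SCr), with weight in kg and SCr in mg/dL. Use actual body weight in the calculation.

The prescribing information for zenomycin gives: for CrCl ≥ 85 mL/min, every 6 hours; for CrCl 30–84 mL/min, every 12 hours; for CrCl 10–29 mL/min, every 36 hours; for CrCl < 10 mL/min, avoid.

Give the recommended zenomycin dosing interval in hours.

every 36 hours

CrCl = (140 − 40) × 64 / (72 × 3.49) = 6400.0 / 251.28 ≈ 25.5 mL/min
CrCl ≈ 25 mL/min → bracket 10–29 mL/min → every 36 hours.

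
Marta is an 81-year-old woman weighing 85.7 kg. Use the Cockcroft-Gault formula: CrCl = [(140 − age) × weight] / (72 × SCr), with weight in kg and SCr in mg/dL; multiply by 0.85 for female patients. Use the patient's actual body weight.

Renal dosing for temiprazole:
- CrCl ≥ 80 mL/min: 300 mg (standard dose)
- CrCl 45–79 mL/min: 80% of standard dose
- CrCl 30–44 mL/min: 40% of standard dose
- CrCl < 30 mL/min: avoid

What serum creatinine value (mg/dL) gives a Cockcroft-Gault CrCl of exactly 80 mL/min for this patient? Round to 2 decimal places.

0.75 mg/dL

Standard dose requires CrCl ≥ 80 mL/min.
Set (140 − 81) × 85.7 × 0.85 / (72 × SCr) = 80
SCr = (140 − 81) × 85.7 × 0.85 / (72 × 80) = 0.746 mg/dL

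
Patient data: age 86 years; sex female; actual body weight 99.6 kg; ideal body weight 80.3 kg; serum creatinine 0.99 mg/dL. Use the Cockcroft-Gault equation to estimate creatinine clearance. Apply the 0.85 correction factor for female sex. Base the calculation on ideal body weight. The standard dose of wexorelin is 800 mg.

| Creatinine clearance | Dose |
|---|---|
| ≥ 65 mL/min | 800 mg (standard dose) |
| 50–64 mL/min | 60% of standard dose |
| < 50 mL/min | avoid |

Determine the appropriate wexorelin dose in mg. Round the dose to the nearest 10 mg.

CrCl = (140 − 86) × 80.3 / (72 × 0.99) × 0.85 = 4336.2 / 71.28 × 0.85 ≈ 51.7 mL/min
CrCl ≈ 52 mL/min → bracket 50–64 mL/min.
60% of 800 mg = 480 mg

480 mg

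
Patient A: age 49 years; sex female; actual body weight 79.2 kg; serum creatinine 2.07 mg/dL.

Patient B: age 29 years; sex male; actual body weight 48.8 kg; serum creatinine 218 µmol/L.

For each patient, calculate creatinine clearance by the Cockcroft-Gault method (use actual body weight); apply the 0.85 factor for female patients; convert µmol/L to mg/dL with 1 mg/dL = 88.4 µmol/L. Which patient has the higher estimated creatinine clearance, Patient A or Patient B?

Patient A: CrCl = (140 − 49) × 79.2 / (72 × 2.07) × 0.85 = 7207.2 / 149.04 × 0.85 ≈ 41.1 mL/min
Patient B: SCr = 218 / 88.4 = 2.466 mg/dL
Patient B: CrCl = (140 − 29) × 48.8 / (72 × 2.466) = 5416.8 / 177.55 ≈ 30.5 mL/min
41.1 vs 30.5 mL/min → Patient A is higher.

Patient A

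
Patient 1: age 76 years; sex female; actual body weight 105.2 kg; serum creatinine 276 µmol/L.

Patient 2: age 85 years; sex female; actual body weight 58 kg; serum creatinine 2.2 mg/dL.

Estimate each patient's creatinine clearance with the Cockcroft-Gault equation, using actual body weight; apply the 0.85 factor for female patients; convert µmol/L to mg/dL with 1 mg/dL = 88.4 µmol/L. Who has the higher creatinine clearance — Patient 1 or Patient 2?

Patient 1: SCr = 276 / 88.4 = 3.122 mg/dL
Patient 1: CrCl = (140 − 76) × 105.2 / (72 × 3.122) × 0.85 = 6732.8 / 224.78 × 0.85 ≈ 25.5 mL/min
Patient 2: CrCl = (140 − 85) × 58 / (72 × 2.2) × 0.85 = 3190.0 / 158.40 × 0.85 ≈ 17.1 mL/min
25.5 vs 17.1 mL/min → Patient 1 is higher.

Patient 1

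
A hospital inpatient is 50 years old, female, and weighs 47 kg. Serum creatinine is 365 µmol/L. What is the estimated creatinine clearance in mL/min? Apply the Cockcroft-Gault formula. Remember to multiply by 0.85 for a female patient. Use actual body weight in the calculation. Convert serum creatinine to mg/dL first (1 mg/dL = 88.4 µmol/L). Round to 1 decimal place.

SCr = 365 / 88.4 = 4.129 mg/dL
CrCl = (140 − 50) × 47 / (72 × 4.129) × 0.85 = 4230.0 / 297.29 × 0.85 ≈ 12.1 mL/min

12.1 mL/min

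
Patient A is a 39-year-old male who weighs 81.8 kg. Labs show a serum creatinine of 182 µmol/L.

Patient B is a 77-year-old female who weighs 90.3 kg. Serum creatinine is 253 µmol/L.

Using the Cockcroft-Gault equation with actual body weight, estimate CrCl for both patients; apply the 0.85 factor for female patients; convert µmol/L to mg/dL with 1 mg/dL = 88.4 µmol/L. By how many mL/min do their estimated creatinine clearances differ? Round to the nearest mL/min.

Patient A: SCr = 182 / 88.4 = 2.059 mg/dL
Patient A: CrCl = (140 − 39) × 81.8 / (72 × 2.059) = 8261.8 / 148.25 ≈ 55.7 mL/min
Patient B: SCr = 253 / 88.4 = 2.862 mg/dL
Patient B: CrCl = (140 − 77) × 90.3 / (72 × 2.862) × 0.85 = 5688.9 / 206.06 × 0.85 ≈ 23.5 mL/min
|55.7 − 23.5| = 32.2 mL/min

32 mL/min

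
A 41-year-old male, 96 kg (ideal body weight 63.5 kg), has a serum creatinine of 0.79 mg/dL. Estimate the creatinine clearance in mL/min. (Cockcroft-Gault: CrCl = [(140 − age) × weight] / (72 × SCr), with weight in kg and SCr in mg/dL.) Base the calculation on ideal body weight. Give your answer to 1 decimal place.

110.5 mL/min

CrCl = (140 − 41) × 63.5 / (72 × 0.79) = 6286.5 / 56.88 ≈ 110.5 mL/min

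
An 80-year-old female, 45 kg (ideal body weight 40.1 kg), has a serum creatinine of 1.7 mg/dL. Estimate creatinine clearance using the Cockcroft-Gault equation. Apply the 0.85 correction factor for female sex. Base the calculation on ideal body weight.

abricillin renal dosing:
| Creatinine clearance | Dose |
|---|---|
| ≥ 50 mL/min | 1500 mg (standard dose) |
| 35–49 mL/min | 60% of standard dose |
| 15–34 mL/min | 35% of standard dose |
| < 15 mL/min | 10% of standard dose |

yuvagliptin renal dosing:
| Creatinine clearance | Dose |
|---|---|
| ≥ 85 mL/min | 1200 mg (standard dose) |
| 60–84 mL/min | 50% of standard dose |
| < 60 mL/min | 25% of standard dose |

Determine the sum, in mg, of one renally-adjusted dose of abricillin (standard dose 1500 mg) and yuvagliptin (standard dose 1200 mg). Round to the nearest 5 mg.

825 mg

CrCl = (140 − 80) × 40.1 / (72 × 1.7) × 0.85 = 2406.0 / 122.40 × 0.85 ≈ 16.7 mL/min
CrCl ≈ 17 mL/min.
abricillin: 15–34 mL/min → 35% of 1500 mg = 525 mg.
yuvagliptin: < 60 mL/min → 25% of 1200 mg = 300 mg.
Total = 525 + 300 = 825 mg.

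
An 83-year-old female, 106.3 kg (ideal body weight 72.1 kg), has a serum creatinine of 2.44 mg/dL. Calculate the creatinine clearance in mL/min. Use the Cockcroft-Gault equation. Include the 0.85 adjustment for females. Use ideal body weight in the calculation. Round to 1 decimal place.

19.9 mL/min

CrCl = (140 − 83) × 72.1 / (72 × 2.44) × 0.85 = 4109.7 / 175.68 × 0.85 ≈ 19.9 mL/min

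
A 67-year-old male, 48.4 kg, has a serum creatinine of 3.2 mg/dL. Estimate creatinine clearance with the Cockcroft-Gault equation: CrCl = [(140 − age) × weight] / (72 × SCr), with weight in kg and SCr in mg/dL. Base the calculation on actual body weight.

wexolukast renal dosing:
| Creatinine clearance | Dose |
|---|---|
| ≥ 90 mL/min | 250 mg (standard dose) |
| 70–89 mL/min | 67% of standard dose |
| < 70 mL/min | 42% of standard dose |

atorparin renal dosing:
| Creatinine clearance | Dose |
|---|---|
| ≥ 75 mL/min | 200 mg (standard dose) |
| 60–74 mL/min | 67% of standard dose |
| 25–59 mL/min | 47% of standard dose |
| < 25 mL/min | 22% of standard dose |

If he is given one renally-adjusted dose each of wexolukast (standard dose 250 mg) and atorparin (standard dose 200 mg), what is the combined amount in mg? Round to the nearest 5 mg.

150 mg

CrCl = (140 − 67) × 48.4 / (72 × 3.2) = 3533.2 / 230.40 ≈ 15.3 mL/min
CrCl ≈ 15 mL/min.
wexolukast: < 70 mL/min → 42% of 250 mg = 105 mg.
atorparin: < 25 mL/min → 22% of 200 mg = 44 mg.
Total = 105 + 44 = 149 mg.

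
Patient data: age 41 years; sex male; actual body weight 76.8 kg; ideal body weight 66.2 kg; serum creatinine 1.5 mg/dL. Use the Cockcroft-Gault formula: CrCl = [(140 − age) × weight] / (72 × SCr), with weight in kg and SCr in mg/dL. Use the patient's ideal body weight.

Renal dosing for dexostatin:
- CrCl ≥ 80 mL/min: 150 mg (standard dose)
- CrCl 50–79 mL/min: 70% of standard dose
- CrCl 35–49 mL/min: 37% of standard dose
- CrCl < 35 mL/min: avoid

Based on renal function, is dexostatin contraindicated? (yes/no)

CrCl = (140 − 41) × 66.2 / (72 × 1.5) = 6553.8 / 108.00 ≈ 60.7 mL/min
CrCl ≈ 61 mL/min, which is ≥ 35 mL/min.

no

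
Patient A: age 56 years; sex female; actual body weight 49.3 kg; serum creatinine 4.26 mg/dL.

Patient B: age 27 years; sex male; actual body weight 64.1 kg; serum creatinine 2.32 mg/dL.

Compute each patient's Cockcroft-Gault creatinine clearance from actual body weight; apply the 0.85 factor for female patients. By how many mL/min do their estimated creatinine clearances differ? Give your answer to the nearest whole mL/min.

Patient A: CrCl = (140 − 56) × 49.3 / (72 × 4.26) × 0.85 = 4141.2 / 306.72 × 0.85 ≈ 11.5 mL/min
Patient B: CrCl = (140 − 27) × 64.1 / (72 × 2.32) = 7243.3 / 167.04 ≈ 43.4 mL/min
|11.5 − 43.4| = 31.9 mL/min

32 mL/min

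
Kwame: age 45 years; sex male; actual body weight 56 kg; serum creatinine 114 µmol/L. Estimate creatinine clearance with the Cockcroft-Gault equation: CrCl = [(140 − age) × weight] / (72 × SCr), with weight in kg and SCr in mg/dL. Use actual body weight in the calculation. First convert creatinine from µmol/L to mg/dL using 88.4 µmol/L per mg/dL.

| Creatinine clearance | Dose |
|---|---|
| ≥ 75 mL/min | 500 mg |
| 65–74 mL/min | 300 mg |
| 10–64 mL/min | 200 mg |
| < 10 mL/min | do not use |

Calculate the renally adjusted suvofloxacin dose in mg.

SCr = 114 / 88.4 = 1.29 mg/dL
CrCl = (140 − 45) × 56 / (72 × 1.29) = 5320.0 / 92.88 ≈ 57.3 mL/min
CrCl ≈ 57 mL/min → bracket 10–64 mL/min.
Dose for this bracket: 200 mg.

200 mg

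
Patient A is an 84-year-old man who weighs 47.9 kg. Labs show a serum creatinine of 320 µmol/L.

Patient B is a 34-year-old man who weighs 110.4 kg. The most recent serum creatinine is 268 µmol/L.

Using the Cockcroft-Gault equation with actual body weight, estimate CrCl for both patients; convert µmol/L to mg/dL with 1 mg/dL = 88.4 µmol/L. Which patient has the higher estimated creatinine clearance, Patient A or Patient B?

Patient A: SCr = 320 / 88.4 = 3.62 mg/dL
Patient A: CrCl = (140 − 84) × 47.9 / (72 × 3.62) = 2682.4 / 260.64 ≈ 10.3 mL/min
Patient B: SCr = 268 / 88.4 = 3.032 mg/dL
Patient B: CrCl = (140 − 34) × 110.4 / (72 × 3.032) = 11702.4 / 218.30 ≈ 53.6 mL/min
10.3 vs 53.6 mL/min → Patient B is higher.

Patient B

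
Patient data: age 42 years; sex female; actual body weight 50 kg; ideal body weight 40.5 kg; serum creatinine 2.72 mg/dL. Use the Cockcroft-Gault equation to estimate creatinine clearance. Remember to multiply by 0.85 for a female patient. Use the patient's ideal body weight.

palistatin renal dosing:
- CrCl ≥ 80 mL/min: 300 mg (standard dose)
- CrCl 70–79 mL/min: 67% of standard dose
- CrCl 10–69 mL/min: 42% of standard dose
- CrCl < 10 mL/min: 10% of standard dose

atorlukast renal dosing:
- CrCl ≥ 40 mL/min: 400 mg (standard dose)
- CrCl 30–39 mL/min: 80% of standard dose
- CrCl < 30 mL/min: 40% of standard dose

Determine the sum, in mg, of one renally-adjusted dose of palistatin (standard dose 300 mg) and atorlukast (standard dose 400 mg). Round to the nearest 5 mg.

285 mg

CrCl = (140 − 42) × 40.5 / (72 × 2.72) × 0.85 = 3969.0 / 195.84 × 0.85 ≈ 17.2 mL/min
CrCl ≈ 17 mL/min.
palistatin: 10–69 mL/min → 42% of 300 mg = 126 mg.
atorlukast: < 30 mL/min → 40% of 400 mg = 160 mg.
Total = 126 + 160 = 286 mg.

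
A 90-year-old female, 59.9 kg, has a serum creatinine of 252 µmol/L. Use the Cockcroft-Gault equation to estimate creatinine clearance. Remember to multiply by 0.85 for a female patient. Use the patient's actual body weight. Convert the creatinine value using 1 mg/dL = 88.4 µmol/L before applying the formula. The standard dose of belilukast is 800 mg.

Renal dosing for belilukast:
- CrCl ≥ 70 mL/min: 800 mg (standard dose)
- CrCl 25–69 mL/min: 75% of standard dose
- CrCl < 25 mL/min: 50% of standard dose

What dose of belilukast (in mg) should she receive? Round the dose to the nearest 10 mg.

SCr = 252 / 88.4 = 2.851 mg/dL
CrCl = (140 − 90) × 59.9 / (72 × 2.851) × 0.85 = 2995.0 / 205.27 × 0.85 ≈ 12.4 mL/min
CrCl ≈ 12 mL/min → bracket < 25 mL/min.
50% of 800 mg = 400 mg

400 mg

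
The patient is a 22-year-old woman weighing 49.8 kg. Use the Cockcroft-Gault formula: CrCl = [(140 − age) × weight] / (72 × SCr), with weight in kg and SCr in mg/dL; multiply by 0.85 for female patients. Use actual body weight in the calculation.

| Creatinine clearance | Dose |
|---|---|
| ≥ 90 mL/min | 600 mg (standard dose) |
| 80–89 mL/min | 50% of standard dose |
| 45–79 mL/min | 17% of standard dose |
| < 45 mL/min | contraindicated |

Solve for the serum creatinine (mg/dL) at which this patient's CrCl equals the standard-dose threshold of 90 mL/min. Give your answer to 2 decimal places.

0.77 mg/dL

Standard dose requires CrCl ≥ 90 mL/min.
Set (140 − 22) × 49.8 × 0.85 / (72 × SCr) = 90
SCr = (140 − 22) × 49.8 × 0.85 / (72 × 90) = 0.771 mg/dL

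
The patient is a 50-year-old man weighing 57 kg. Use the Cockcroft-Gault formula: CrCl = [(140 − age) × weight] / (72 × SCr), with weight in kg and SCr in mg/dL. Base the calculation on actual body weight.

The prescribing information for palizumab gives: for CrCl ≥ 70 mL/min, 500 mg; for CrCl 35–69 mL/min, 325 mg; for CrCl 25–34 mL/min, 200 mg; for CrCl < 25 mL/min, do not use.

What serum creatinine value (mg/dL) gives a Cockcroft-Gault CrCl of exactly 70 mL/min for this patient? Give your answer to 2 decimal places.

1.02 mg/dL

Standard dose requires CrCl ≥ 70 mL/min.
Set (140 − 50) × 57 / (72 × SCr) = 70
SCr = (140 − 50) × 57 / (72 × 70) = 1.018 mg/dL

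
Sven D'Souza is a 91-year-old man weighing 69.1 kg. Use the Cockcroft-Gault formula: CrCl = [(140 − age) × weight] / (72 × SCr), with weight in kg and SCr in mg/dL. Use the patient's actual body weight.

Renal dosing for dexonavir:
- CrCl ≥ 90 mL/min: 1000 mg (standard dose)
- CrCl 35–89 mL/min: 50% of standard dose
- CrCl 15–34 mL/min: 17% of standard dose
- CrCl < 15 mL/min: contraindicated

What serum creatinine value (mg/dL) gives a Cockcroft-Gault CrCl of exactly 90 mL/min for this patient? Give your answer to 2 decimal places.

0.52 mg/dL

Standard dose requires CrCl ≥ 90 mL/min.
Set (140 − 91) × 69.1 / (72 × SCr) = 90
SCr = (140 − 91) × 69.1 / (72 × 90) = 0.523 mg/dL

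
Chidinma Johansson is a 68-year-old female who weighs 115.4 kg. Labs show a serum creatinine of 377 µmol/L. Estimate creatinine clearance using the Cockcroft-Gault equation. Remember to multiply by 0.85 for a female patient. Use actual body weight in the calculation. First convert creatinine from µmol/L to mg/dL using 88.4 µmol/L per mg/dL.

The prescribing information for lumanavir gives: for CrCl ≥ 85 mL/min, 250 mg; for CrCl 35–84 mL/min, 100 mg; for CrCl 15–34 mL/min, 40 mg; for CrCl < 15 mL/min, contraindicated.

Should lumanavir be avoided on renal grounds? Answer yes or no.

no

SCr = 377 / 88.4 = 4.265 mg/dL
CrCl = (140 − 68) × 115.4 / (72 × 4.265) × 0.85 = 8308.8 / 307.08 × 0.85 ≈ 23.0 mL/min
CrCl ≈ 23 mL/min, which is ≥ 15 mL/min.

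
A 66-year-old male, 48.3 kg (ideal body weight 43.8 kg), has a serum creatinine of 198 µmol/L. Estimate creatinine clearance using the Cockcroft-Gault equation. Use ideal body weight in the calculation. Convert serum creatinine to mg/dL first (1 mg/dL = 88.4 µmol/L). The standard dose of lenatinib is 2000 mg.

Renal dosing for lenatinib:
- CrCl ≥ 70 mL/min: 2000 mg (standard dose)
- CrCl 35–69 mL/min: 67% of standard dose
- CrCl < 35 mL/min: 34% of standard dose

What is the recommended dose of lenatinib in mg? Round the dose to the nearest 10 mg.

680 mg

SCr = 198 / 88.4 = 2.24 mg/dL
CrCl = (140 − 66) × 43.8 / (72 × 2.24) = 3241.2 / 161.28 ≈ 20.1 mL/min
CrCl ≈ 20 mL/min → bracket < 35 mL/min.
34% of 2000 mg = 680 mg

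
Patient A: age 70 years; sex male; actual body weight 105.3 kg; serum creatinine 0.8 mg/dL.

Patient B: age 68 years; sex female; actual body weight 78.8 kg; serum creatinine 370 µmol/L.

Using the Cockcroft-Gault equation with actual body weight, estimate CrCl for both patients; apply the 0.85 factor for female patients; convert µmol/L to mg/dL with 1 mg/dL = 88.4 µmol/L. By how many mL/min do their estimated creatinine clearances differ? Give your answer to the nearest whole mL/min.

Patient A: CrCl = (140 − 70) × 105.3 / (72 × 0.8) = 7371.0 / 57.60 ≈ 128.0 mL/min
Patient B: SCr = 370 / 88.4 = 4.186 mg/dL
Patient B: CrCl = (140 − 68) × 78.8 / (72 × 4.186) × 0.85 = 5673.6 / 301.39 × 0.85 ≈ 16.0 mL/min
|128.0 − 16.0| = 112.0 mL/min

112 mL/min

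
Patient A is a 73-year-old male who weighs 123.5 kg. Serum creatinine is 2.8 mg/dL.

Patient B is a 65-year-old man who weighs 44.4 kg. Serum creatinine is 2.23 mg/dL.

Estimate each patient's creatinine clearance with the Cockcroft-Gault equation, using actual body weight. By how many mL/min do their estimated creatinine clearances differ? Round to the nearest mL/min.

20 mL/min

Patient A: CrCl = (140 − 73) × 123.5 / (72 × 2.8) = 8274.5 / 201.60 ≈ 41.0 mL/min
Patient B: CrCl = (140 − 65) × 44.4 / (72 × 2.23) = 3330.0 / 160.56 ≈ 20.7 mL/min
|41.0 − 20.7| = 20.3 mL/min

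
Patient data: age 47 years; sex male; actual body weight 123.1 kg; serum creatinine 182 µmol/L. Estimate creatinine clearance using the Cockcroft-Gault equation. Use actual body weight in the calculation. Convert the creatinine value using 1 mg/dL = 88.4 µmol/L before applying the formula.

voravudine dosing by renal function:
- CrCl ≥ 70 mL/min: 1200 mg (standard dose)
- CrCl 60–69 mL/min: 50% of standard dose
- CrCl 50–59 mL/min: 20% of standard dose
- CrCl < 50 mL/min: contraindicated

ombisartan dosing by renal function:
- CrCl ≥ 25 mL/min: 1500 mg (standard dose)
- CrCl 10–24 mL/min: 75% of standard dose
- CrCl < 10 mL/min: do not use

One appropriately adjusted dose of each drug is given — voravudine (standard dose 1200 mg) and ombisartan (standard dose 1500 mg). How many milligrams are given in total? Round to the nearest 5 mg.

SCr = 182 / 88.4 = 2.059 mg/dL
CrCl = (140 − 47) × 123.1 / (72 × 2.059) = 11448.3 / 148.25 ≈ 77.2 mL/min
CrCl ≈ 77 mL/min.
voravudine: ≥ 70 mL/min → 100% of 1200 mg = 1200 mg.
ombisartan: ≥ 25 mL/min → 100% of 1500 mg = 1500 mg.
Total = 1200 + 1500 = 2700 mg.

2700 mg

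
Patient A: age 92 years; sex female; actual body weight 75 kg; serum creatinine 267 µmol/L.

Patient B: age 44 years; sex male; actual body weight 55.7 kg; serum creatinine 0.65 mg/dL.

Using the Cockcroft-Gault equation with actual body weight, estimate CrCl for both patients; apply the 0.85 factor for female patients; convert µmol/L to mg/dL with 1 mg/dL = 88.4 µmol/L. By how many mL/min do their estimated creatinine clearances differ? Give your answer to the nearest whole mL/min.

100 mL/min

Patient A: SCr = 267 / 88.4 = 3.02 mg/dL
Patient A: CrCl = (140 − 92) × 75 / (72 × 3.02) × 0.85 = 3600.0 / 217.44 × 0.85 ≈ 14.1 mL/min
Patient B: CrCl = (140 − 44) × 55.7 / (72 × 0.65) = 5347.2 / 46.80 ≈ 114.3 mL/min
|14.1 − 114.3| = 100.2 mL/min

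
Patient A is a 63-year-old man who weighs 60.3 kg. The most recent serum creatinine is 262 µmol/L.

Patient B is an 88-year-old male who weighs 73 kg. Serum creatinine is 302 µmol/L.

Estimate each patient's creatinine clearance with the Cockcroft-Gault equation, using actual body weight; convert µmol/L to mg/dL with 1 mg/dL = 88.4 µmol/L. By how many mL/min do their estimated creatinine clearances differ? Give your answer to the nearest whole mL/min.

Patient A: SCr = 262 / 88.4 = 2.964 mg/dL
Patient A: CrCl = (140 − 63) × 60.3 / (72 × 2.964) = 4643.1 / 213.41 ≈ 21.8 mL/min
Patient B: SCr = 302 / 88.4 = 3.416 mg/dL
Patient B: CrCl = (140 − 88) × 73 / (72 × 3.416) = 3796.0 / 245.95 ≈ 15.4 mL/min
|21.8 − 15.4| = 6.4 mL/min

6 mL/min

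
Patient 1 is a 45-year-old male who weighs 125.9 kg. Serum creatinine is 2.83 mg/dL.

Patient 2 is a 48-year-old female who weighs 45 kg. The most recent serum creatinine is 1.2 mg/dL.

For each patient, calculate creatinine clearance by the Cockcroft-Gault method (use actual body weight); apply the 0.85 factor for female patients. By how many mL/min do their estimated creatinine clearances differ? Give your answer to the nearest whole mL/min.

Patient 1: CrCl = (140 − 45) × 125.9 / (72 × 2.83) = 11960.5 / 203.76 ≈ 58.7 mL/min
Patient 2: CrCl = (140 − 48) × 45 / (72 × 1.2) × 0.85 = 4140.0 / 86.40 × 0.85 ≈ 40.7 mL/min
|58.7 − 40.7| = 18.0 mL/min

18 mL/min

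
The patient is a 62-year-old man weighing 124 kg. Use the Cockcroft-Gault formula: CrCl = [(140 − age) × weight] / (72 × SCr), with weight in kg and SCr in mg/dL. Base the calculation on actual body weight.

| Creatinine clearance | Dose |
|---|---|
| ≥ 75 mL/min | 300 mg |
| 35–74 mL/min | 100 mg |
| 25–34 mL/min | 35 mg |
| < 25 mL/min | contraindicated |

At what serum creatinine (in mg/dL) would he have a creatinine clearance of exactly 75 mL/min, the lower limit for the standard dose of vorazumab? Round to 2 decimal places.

Standard dose requires CrCl ≥ 75 mL/min.
Set (140 − 62) × 124 / (72 × SCr) = 75
SCr = (140 − 62) × 124 / (72 × 75) = 1.791 mg/dL

1.79 mg/dL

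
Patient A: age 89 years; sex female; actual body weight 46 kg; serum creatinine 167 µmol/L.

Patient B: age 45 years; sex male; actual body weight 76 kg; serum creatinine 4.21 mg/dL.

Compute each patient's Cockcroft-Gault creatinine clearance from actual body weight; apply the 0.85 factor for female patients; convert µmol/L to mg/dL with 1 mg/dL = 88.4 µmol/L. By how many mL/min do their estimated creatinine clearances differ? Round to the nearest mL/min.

Patient A: SCr = 167 / 88.4 = 1.889 mg/dL
Patient A: CrCl = (140 − 89) × 46 / (72 × 1.889) × 0.85 = 2346.0 / 136.01 × 0.85 ≈ 14.7 mL/min
Patient B: CrCl = (140 − 45) × 76 / (72 × 4.21) = 7220.0 / 303.12 ≈ 23.8 mL/min
|14.7 − 23.8| = 9.1 mL/min

9 mL/min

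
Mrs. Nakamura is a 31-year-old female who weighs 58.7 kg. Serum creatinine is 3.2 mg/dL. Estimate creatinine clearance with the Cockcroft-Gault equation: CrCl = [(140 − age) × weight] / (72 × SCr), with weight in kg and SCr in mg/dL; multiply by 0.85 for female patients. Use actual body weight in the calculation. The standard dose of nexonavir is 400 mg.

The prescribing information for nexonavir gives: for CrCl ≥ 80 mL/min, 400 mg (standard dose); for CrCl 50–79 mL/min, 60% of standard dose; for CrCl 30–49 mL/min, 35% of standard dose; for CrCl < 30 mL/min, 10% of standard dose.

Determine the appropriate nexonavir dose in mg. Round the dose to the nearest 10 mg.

40 mg

CrCl = (140 − 31) × 58.7 / (72 × 3.2) × 0.85 = 6398.3 / 230.40 × 0.85 ≈ 23.6 mL/min
CrCl ≈ 24 mL/min → bracket < 30 mL/min.
10% of 400 mg = 40 mg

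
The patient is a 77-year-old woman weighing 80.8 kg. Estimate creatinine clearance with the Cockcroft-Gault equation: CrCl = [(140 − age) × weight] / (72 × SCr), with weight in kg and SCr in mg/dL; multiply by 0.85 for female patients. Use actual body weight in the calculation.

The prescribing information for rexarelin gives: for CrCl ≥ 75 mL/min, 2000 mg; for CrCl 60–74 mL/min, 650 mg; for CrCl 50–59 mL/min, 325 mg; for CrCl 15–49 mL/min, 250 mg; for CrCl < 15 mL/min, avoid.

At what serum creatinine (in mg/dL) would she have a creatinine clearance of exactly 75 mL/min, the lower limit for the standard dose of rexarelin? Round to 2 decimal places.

0.80 mg/dL

Standard dose requires CrCl ≥ 75 mL/min.
Set (140 − 77) × 80.8 × 0.85 / (72 × SCr) = 75
SCr = (140 − 77) × 80.8 × 0.85 / (72 × 75) = 0.801 mg/dL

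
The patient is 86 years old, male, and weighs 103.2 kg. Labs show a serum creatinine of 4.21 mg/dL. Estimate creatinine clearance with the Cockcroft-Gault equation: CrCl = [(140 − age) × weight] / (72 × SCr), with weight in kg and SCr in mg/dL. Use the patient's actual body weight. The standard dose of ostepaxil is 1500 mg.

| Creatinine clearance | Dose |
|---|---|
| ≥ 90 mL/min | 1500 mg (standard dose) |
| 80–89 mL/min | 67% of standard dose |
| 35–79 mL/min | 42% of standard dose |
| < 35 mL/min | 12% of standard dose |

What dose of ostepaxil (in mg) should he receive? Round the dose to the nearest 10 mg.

180 mg

CrCl = (140 − 86) × 103.2 / (72 × 4.21) = 5572.8 / 303.12 ≈ 18.4 mL/min
CrCl ≈ 18 mL/min → bracket < 35 mL/min.
12% of 1500 mg = 180 mg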